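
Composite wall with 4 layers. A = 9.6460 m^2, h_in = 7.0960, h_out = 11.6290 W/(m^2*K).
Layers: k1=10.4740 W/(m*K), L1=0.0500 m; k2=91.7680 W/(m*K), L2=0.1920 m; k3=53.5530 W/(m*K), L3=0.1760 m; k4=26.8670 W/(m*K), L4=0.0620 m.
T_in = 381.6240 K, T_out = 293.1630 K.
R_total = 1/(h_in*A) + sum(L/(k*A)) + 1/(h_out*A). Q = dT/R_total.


R_conv_in = 1/(7.0960*9.6460) = 0.0146
R_1 = 0.0500/(10.4740*9.6460) = 0.0005
R_2 = 0.1920/(91.7680*9.6460) = 0.0002
R_3 = 0.1760/(53.5530*9.6460) = 0.0003
R_4 = 0.0620/(26.8670*9.6460) = 0.0002
R_conv_out = 1/(11.6290*9.6460) = 0.0089
R_total = 0.0248 K/W
Q = 88.4610 / 0.0248 = 3564.6562 W

R_total = 0.0248 K/W, Q = 3564.6562 W


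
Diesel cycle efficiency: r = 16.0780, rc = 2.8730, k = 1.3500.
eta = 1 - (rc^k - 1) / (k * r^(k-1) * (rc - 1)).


r^(k-1) = 2.6435
rc^k = 4.1567
eta = 0.5277 = 52.7734%

52.7734%


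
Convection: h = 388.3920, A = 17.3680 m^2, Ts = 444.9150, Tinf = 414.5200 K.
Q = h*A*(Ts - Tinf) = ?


dT = 30.3950 K
Q = 388.3920 * 17.3680 * 30.3950 = 205032.2766 W

205032.2766 W


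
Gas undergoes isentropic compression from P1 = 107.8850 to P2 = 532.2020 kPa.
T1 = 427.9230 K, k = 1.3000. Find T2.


(k-1)/k = 0.2308
(P2/P1)^exp = 1.4453
T2 = 427.9230 * 1.4453 = 618.4653 K

618.4653 K


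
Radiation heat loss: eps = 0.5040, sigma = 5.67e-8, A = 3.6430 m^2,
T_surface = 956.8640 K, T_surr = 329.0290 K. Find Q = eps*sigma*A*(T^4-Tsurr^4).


T^4 = 8.3830e+11
Tsurr^4 = 1.1720e+10
Q = 0.5040 * 5.67e-8 * 3.6430 * 8.2658e+11 = 86051.5992 W

86051.5992 W


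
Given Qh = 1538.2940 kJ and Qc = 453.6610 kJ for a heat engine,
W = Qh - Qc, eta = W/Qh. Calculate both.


W = 1538.2940 - 453.6610 = 1084.6330 kJ
eta = 1084.6330 / 1538.2940 = 0.7051 = 70.5088%

W = 1084.6330 kJ, eta = 70.5088%


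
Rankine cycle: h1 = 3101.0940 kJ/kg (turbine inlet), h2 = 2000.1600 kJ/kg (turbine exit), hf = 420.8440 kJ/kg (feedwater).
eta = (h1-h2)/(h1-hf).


W = 1100.9340 kJ/kg
Q_in = 2680.2500 kJ/kg
eta = 0.4108 = 41.0758%

eta = 41.0758%


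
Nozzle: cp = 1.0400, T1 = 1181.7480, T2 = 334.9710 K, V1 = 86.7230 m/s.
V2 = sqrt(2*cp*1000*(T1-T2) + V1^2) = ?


dT = 846.7770 K
2*cp*1000*dT = 1761296.1600
V1^2 = 7520.8787
V2 = sqrt(1768817.0387) = 1329.9688 m/s

1329.9688 m/s


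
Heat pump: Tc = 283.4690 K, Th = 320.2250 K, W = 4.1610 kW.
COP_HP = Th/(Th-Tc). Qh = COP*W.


COP = 320.2250 / 36.7560 = 8.7122
Qh = 8.7122 * 4.1610 = 36.2514 kW

COP = 8.7122, Qh = 36.2514 kW


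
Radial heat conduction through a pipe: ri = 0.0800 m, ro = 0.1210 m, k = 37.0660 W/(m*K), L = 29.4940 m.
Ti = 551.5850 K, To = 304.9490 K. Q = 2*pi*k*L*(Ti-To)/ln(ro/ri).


dT = 246.6360 K
ln(ro/ri) = 0.4138
Q = 2*pi*37.0660*29.4940*246.6360 / 0.4138 = 4094426.9371 W

4094426.9371 W


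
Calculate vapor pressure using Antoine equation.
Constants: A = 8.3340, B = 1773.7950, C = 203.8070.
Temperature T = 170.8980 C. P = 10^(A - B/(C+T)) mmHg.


C+T = 374.7050
B/(C+T) = 4.7338
log10(P) = 8.3340 - 4.7338 = 3.6002
P = 10^3.6002 = 3982.5024 mmHg

3982.5024 mmHg


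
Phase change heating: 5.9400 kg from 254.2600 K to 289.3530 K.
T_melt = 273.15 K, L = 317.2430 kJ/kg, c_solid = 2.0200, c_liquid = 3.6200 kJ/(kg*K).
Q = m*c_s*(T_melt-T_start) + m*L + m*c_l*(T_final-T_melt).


Q1 (sensible, solid) = 5.9400 * 2.0200 * 18.8900 = 226.6573 kJ
Q2 (latent) = 5.9400 * 317.2430 = 1884.4234 kJ
Q3 (sensible, liquid) = 5.9400 * 3.6200 * 16.2030 = 348.4099 kJ
Q_total = 2459.4906 kJ

2459.4906 kJ


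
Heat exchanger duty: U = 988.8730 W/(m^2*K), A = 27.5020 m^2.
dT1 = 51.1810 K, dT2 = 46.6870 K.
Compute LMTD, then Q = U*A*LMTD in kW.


LMTD = 48.8996 K
Q = 988.8730 * 27.5020 * 48.8996 = 1329872.4551 W = 1329.8725 kW

1329.8725 kW


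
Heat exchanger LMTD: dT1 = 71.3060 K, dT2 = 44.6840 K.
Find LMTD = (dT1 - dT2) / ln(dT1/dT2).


dT1/dT2 = 1.5958
ln(dT1/dT2) = 0.4674
LMTD = 26.6220 / 0.4674 = 56.9619 K

56.9619 K


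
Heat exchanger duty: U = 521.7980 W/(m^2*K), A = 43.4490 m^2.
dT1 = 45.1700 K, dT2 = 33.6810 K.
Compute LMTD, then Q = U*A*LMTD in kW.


LMTD = 39.1449 K
Q = 521.7980 * 43.4490 * 39.1449 = 887477.6001 W = 887.4776 kW

887.4776 kW


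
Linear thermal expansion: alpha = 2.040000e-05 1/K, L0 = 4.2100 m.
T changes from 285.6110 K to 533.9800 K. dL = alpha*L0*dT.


dT = 248.3690 K
dL = 2.040000e-05 * 4.2100 * 248.3690 = 0.021331 m
L_final = 4.231331 m

dL = 0.021331 m


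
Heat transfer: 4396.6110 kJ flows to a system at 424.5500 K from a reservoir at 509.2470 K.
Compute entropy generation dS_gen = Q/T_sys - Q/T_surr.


dS_sys = 4396.6110/424.5500 = 10.3559 kJ/K
dS_surr = -4396.6110/509.2470 = -8.6336 kJ/K
dS_gen = 10.3559 - 8.6336 = 1.7224 kJ/K (irreversible)

dS_gen = 1.7224 kJ/K, irreversible


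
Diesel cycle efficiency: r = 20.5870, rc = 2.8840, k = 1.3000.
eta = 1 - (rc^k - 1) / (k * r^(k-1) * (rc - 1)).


r^(k-1) = 2.4779
rc^k = 3.9627
eta = 0.5118 = 51.1810%

51.1810%


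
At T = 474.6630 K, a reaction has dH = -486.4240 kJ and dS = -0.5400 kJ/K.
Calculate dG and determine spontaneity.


T*dS = 474.6630 * -0.5400 = -256.3180 kJ
dG = -486.4240 + 256.3180 = -230.1060 kJ (spontaneous)

dG = -230.1060 kJ, spontaneous


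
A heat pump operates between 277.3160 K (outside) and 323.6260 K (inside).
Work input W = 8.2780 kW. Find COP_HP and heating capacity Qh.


COP = 323.6260 / 46.3100 = 6.9883
Qh = 6.9883 * 8.2780 = 57.8488 kW

COP = 6.9883, Qh = 57.8488 kW


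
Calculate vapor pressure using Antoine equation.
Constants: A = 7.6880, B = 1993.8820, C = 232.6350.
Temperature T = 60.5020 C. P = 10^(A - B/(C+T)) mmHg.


C+T = 293.1370
B/(C+T) = 6.8019
log10(P) = 7.6880 - 6.8019 = 0.8861
P = 10^0.8861 = 7.6935 mmHg

7.6935 mmHg


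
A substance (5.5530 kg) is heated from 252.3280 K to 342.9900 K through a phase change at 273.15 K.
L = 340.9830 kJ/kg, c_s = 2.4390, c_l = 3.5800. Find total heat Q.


Q1 (sensible, solid) = 5.5530 * 2.4390 * 20.8220 = 282.0083 kJ
Q2 (latent) = 5.5530 * 340.9830 = 1893.4786 kJ
Q3 (sensible, liquid) = 5.5530 * 3.5800 * 69.8400 = 1388.4010 kJ
Q_total = 3563.8880 kJ

3563.8880 kJ


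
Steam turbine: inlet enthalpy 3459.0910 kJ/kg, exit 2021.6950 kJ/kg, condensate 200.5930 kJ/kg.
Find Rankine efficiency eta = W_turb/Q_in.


W = 1437.3960 kJ/kg
Q_in = 3258.4980 kJ/kg
eta = 0.4411 = 44.1122%

eta = 44.1122%


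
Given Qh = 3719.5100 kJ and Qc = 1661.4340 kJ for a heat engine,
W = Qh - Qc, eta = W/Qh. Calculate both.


W = 3719.5100 - 1661.4340 = 2058.0760 kJ
eta = 2058.0760 / 3719.5100 = 0.5533 = 55.3319%

W = 2058.0760 kJ, eta = 55.3319%


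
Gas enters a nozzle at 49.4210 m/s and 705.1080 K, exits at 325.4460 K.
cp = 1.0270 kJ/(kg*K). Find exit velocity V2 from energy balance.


dT = 379.6620 K
2*cp*1000*dT = 779825.7480
V1^2 = 2442.4352
V2 = sqrt(782268.1832) = 884.4593 m/s

884.4593 m/s


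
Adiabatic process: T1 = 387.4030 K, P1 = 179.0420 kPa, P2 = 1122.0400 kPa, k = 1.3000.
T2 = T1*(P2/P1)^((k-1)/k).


(k-1)/k = 0.2308
(P2/P1)^exp = 1.5273
T2 = 387.4030 * 1.5273 = 591.6957 K

591.6957 K


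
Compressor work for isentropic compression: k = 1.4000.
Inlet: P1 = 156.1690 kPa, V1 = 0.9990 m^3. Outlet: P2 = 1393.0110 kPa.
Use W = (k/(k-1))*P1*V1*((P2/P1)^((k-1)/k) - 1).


(k-1)/k = 0.2857
(P2/P1)^exp = 1.8687
W = 3.5000 * 156.1690 * 0.9990 * (1.8687 - 1) = 474.3299 kJ

474.3299 kJ


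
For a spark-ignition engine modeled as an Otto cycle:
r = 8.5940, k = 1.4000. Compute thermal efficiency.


r^(k-1) = 2.3642
eta = 1 - 1/2.3642 = 0.5770 = 57.7018%

57.7018%


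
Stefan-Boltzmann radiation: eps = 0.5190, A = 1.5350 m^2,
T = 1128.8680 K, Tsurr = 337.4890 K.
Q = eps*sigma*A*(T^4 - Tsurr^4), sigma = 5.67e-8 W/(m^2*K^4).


T^4 = 1.6239e+12
Tsurr^4 = 1.2973e+10
Q = 0.5190 * 5.67e-8 * 1.5350 * 1.6110e+12 = 72769.2917 W

72769.2917 W


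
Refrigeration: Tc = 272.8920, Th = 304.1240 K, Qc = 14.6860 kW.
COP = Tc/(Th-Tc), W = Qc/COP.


COP = 272.8920 / 31.2320 = 8.7376
W = 14.6860 / 8.7376 = 1.6808 kW

COP = 8.7376, W = 1.6808 kW


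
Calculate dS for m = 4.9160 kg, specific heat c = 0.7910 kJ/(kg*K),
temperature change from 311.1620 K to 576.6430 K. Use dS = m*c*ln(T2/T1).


T2/T1 = 1.8532
ln(T2/T1) = 0.6169
dS = 4.9160 * 0.7910 * 0.6169 = 2.3989 kJ/K

2.3989 kJ/K


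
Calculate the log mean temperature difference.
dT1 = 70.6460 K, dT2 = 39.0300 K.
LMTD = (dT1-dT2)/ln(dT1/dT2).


dT1/dT2 = 1.8100
ln(dT1/dT2) = 0.5934
LMTD = 31.6160 / 0.5934 = 53.2838 K

53.2838 K


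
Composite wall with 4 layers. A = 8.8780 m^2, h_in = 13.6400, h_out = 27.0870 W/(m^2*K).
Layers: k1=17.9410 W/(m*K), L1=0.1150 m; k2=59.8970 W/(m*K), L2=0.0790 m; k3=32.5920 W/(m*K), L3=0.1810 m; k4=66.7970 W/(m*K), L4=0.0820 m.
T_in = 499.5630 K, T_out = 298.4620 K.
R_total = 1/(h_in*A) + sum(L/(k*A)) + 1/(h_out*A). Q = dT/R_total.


R_conv_in = 1/(13.6400*8.8780) = 0.0083
R_1 = 0.1150/(17.9410*8.8780) = 0.0007
R_2 = 0.0790/(59.8970*8.8780) = 0.0001
R_3 = 0.1810/(32.5920*8.8780) = 0.0006
R_4 = 0.0820/(66.7970*8.8780) = 0.0001
R_conv_out = 1/(27.0870*8.8780) = 0.0042
R_total = 0.0141 K/W
Q = 201.1010 / 0.0141 = 14312.5612 W

R_total = 0.0141 K/W, Q = 14312.5612 W


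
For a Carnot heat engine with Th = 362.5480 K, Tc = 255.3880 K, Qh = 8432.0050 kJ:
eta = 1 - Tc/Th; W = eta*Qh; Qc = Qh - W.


eta = 1 - 255.3880/362.5480 = 0.2956
W = 0.2956 * 8432.0050 = 2492.2870 kJ
Qc = 8432.0050 - 2492.2870 = 5939.7180 kJ

eta = 29.5575%, W = 2492.2870 kJ, Qc = 5939.7180 kJ


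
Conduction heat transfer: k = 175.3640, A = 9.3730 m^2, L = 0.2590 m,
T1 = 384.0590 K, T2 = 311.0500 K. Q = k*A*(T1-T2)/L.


dT = 73.0090 K
Q = 175.3640 * 9.3730 * 73.0090 / 0.2590 = 463335.6276 W

463335.6276 W


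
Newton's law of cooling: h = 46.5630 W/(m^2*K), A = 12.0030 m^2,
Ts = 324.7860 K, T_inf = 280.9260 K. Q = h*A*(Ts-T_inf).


dT = 43.8600 K
Q = 46.5630 * 12.0030 * 43.8600 = 24513.1649 W

24513.1649 W


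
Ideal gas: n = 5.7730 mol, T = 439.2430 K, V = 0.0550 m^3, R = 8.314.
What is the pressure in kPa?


P = nRT/V = 5.7730 * 8.314 * 439.2430 / 0.0550
= 21082.2242 / 0.0550 = 383313.1666 Pa = 383.3132 kPa

383.3132 kPa


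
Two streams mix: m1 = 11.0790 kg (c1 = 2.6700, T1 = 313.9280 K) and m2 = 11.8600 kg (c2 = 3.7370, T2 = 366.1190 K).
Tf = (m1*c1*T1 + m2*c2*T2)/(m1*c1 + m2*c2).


num = 25512.9765
den = 73.9017
Tf = 345.2283 K

345.2283 K


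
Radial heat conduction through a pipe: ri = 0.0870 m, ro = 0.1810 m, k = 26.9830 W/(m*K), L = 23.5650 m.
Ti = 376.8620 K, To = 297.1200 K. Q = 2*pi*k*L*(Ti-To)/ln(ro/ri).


dT = 79.7420 K
ln(ro/ri) = 0.7326
Q = 2*pi*26.9830*23.5650*79.7420 / 0.7326 = 434874.8863 W

434874.8863 W


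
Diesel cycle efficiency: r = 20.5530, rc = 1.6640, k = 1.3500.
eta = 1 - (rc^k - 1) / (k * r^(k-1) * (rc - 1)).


r^(k-1) = 2.8808
rc^k = 1.9886
eta = 0.6171 = 61.7147%

61.7147%


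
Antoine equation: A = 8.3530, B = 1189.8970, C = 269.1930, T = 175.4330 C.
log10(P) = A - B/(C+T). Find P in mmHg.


C+T = 444.6260
B/(C+T) = 2.6762
log10(P) = 8.3530 - 2.6762 = 5.6768
P = 10^5.6768 = 475143.6915 mmHg

475143.6915 mmHg


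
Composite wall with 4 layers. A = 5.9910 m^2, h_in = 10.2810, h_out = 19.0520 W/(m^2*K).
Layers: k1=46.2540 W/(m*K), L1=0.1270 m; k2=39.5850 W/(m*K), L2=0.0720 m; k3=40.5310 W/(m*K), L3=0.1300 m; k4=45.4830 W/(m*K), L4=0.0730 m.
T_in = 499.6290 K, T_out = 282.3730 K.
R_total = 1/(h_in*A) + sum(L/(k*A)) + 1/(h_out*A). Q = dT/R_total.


R_conv_in = 1/(10.2810*5.9910) = 0.0162
R_1 = 0.1270/(46.2540*5.9910) = 0.0005
R_2 = 0.0720/(39.5850*5.9910) = 0.0003
R_3 = 0.1300/(40.5310*5.9910) = 0.0005
R_4 = 0.0730/(45.4830*5.9910) = 0.0003
R_conv_out = 1/(19.0520*5.9910) = 0.0088
R_total = 0.0266 K/W
Q = 217.2560 / 0.0266 = 8179.2658 W

R_total = 0.0266 K/W, Q = 8179.2658 W


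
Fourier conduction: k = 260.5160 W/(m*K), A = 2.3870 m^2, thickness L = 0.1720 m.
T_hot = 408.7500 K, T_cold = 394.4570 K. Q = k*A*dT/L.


dT = 14.2930 K
Q = 260.5160 * 2.3870 * 14.2930 / 0.1720 = 51675.1525 W

51675.1525 W


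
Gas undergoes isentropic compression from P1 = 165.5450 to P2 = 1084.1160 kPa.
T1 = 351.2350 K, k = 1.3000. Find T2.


(k-1)/k = 0.2308
(P2/P1)^exp = 1.5429
T2 = 351.2350 * 1.5429 = 541.9289 K

541.9289 K


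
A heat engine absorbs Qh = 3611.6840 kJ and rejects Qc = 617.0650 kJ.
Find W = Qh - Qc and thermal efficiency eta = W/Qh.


W = 3611.6840 - 617.0650 = 2994.6190 kJ
eta = 2994.6190 / 3611.6840 = 0.8291 = 82.9148%

W = 2994.6190 kJ, eta = 82.9148%


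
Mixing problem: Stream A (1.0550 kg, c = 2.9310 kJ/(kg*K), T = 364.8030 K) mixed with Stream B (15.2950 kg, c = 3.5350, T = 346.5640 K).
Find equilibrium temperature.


num = 19866.0074
den = 57.1600
Tf = 347.5507 K

347.5507 K


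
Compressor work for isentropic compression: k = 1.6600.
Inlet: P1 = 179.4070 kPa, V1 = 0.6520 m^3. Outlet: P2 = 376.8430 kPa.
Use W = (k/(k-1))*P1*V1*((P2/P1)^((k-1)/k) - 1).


(k-1)/k = 0.3976
(P2/P1)^exp = 1.3432
W = 2.5152 * 179.4070 * 0.6520 * (1.3432 - 1) = 100.9815 kJ

100.9815 kJ


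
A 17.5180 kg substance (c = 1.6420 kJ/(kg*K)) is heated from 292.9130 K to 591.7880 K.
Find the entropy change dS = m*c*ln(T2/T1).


T2/T1 = 2.0204
ln(T2/T1) = 0.7033
dS = 17.5180 * 1.6420 * 0.7033 = 20.2293 kJ/K

20.2293 kJ/K


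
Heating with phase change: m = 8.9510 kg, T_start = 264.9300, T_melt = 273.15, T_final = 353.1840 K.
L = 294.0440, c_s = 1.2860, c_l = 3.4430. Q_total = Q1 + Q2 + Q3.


Q1 (sensible, solid) = 8.9510 * 1.2860 * 8.2200 = 94.6203 kJ
Q2 (latent) = 8.9510 * 294.0440 = 2631.9878 kJ
Q3 (sensible, liquid) = 8.9510 * 3.4430 * 80.0340 = 2466.5113 kJ
Q_total = 5193.1194 kJ

5193.1194 kJ


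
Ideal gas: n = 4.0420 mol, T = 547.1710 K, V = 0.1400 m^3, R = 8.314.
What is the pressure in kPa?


P = nRT/V = 4.0420 * 8.314 * 547.1710 / 0.1400
= 18387.7843 / 0.1400 = 131341.3166 Pa = 131.3413 kPa

131.3413 kPa


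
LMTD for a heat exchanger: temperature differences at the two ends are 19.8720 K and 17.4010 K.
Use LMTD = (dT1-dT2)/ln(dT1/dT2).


dT1/dT2 = 1.1420
ln(dT1/dT2) = 0.1328
LMTD = 2.4710 / 0.1328 = 18.6092 K

18.6092 K


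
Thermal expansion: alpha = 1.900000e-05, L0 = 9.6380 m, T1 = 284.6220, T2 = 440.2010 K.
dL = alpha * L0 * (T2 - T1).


dT = 155.5790 K
dL = 1.900000e-05 * 9.6380 * 155.5790 = 0.028490 m
L_final = 9.666490 m

dL = 0.028490 m


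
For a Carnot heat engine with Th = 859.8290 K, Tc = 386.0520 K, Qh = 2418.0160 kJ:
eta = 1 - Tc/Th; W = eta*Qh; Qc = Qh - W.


eta = 1 - 386.0520/859.8290 = 0.5510
W = 0.5510 * 2418.0160 = 1332.3584 kJ
Qc = 2418.0160 - 1332.3584 = 1085.6576 kJ

eta = 55.1013%, W = 1332.3584 kJ, Qc = 1085.6576 kJ


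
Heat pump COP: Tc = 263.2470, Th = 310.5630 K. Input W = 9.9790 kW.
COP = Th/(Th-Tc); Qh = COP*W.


COP = 310.5630 / 47.3160 = 6.5636
Qh = 6.5636 * 9.9790 = 65.4981 kW

COP = 6.5636, Qh = 65.4981 kW


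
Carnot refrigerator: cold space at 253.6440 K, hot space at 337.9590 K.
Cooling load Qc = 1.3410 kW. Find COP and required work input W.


COP = 253.6440 / 84.3150 = 3.0083
W = 1.3410 / 3.0083 = 0.4458 kW

COP = 3.0083, W = 0.4458 kW


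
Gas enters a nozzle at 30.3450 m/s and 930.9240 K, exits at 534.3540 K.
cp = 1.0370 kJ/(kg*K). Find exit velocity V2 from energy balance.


dT = 396.5700 K
2*cp*1000*dT = 822486.1800
V1^2 = 920.8190
V2 = sqrt(823406.9990) = 907.4178 m/s

907.4178 m/s


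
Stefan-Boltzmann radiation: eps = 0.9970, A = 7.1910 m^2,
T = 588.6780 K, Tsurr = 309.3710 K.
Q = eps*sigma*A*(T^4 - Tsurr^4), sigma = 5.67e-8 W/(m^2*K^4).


T^4 = 1.2009e+11
Tsurr^4 = 9.1605e+09
Q = 0.9970 * 5.67e-8 * 7.1910 * 1.1093e+11 = 45094.0628 W

45094.0628 W


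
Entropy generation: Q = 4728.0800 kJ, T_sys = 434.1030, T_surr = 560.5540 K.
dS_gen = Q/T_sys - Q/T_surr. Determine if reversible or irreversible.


dS_sys = 4728.0800/434.1030 = 10.8916 kJ/K
dS_surr = -4728.0800/560.5540 = -8.4347 kJ/K
dS_gen = 10.8916 - 8.4347 = 2.4570 kJ/K (irreversible)

dS_gen = 2.4570 kJ/K, irreversible


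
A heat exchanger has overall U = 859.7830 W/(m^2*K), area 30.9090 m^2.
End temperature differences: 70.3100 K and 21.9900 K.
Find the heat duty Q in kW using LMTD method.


LMTD = 41.5718 K
Q = 859.7830 * 30.9090 * 41.5718 = 1104772.0918 W = 1104.7721 kW

1104.7721 kW


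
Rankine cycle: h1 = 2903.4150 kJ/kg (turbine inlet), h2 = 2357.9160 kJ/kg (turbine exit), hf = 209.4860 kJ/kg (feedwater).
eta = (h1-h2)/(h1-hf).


W = 545.4990 kJ/kg
Q_in = 2693.9290 kJ/kg
eta = 0.2025 = 20.2492%

eta = 20.2492%


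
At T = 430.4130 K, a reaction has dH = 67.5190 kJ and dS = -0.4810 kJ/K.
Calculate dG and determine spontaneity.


T*dS = 430.4130 * -0.4810 = -207.0287 kJ
dG = 67.5190 + 207.0287 = 274.5477 kJ (non-spontaneous)

dG = 274.5477 kJ, non-spontaneous


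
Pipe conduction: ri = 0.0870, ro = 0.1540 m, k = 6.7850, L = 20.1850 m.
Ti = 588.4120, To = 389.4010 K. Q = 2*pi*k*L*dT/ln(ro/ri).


dT = 199.0110 K
ln(ro/ri) = 0.5710
Q = 2*pi*6.7850*20.1850*199.0110 / 0.5710 = 299892.5075 W

299892.5075 W


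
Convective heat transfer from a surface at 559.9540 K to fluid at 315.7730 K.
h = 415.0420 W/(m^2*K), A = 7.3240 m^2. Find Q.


dT = 244.1810 K
Q = 415.0420 * 7.3240 * 244.1810 = 742253.4943 W

742253.4943 W


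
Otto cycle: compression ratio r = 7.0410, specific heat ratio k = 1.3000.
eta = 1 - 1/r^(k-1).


r^(k-1) = 1.7959
eta = 1 - 1/1.7959 = 0.4432 = 44.3187%

44.3187%


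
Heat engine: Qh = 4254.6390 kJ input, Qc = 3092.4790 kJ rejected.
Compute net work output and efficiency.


W = 4254.6390 - 3092.4790 = 1162.1600 kJ
eta = 1162.1600 / 4254.6390 = 0.2732 = 27.3151%

W = 1162.1600 kJ, eta = 27.3151%


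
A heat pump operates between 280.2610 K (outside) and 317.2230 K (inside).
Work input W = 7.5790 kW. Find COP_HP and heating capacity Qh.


COP = 317.2230 / 36.9620 = 8.5824
Qh = 8.5824 * 7.5790 = 65.0461 kW

COP = 8.5824, Qh = 65.0461 kW


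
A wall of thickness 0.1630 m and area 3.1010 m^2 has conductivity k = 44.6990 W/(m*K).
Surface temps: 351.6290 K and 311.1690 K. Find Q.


dT = 40.4600 K
Q = 44.6990 * 3.1010 * 40.4600 / 0.1630 = 34406.2902 W

34406.2902 W


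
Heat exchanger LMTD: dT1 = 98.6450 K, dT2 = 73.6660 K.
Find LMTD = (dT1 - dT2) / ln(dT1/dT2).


dT1/dT2 = 1.3391
ln(dT1/dT2) = 0.2920
LMTD = 24.9790 / 0.2920 = 85.5486 K

85.5486 K


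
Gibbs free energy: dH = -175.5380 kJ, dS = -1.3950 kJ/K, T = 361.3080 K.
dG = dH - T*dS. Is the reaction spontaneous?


T*dS = 361.3080 * -1.3950 = -504.0247 kJ
dG = -175.5380 + 504.0247 = 328.4867 kJ (non-spontaneous)

dG = 328.4867 kJ, non-spontaneous


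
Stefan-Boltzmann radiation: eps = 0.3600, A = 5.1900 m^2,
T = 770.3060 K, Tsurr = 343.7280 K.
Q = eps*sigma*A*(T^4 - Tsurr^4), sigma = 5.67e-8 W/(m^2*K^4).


T^4 = 3.5209e+11
Tsurr^4 = 1.3959e+10
Q = 0.3600 * 5.67e-8 * 5.1900 * 3.3813e+11 = 35820.9496 W

35820.9496 W


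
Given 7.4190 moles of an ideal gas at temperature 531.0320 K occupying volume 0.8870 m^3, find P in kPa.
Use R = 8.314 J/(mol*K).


P = nRT/V = 7.4190 * 8.314 * 531.0320 / 0.8870
= 32754.8854 / 0.8870 = 36927.7174 Pa = 36.9277 kPa

36.9277 kPa


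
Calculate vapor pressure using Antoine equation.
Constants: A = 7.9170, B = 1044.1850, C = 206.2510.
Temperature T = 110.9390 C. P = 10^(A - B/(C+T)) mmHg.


C+T = 317.1900
B/(C+T) = 3.2920
log10(P) = 7.9170 - 3.2920 = 4.6250
P = 10^4.6250 = 42171.0218 mmHg

42171.0218 mmHg


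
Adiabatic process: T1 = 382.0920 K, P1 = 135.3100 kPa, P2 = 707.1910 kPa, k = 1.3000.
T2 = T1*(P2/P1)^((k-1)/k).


(k-1)/k = 0.2308
(P2/P1)^exp = 1.4647
T2 = 382.0920 * 1.4647 = 559.6390 K

559.6390 K


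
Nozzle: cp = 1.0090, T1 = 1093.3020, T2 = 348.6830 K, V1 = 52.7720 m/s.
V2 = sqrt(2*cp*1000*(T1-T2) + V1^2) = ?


dT = 744.6190 K
2*cp*1000*dT = 1502641.1420
V1^2 = 2784.8840
V2 = sqrt(1505426.0260) = 1226.9580 m/s

1226.9580 m/s


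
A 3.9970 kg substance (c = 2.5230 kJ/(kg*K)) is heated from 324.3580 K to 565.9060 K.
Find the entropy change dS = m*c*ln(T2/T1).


T2/T1 = 1.7447
ln(T2/T1) = 0.5566
dS = 3.9970 * 2.5230 * 0.5566 = 5.6128 kJ/K

5.6128 kJ/K


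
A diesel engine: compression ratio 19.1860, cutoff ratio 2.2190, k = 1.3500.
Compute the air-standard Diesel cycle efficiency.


r^(k-1) = 2.8122
rc^k = 2.9330
eta = 0.5823 = 58.2314%

58.2314%


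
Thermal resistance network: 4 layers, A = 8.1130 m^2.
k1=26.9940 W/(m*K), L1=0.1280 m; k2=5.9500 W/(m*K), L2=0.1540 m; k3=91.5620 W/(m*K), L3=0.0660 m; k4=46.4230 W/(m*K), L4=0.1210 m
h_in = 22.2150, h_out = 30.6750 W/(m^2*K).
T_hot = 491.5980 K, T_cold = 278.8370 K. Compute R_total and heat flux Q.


R_conv_in = 1/(22.2150*8.1130) = 0.0055
R_1 = 0.1280/(26.9940*8.1130) = 0.0006
R_2 = 0.1540/(5.9500*8.1130) = 0.0032
R_3 = 0.0660/(91.5620*8.1130) = 8.8848e-05
R_4 = 0.1210/(46.4230*8.1130) = 0.0003
R_conv_out = 1/(30.6750*8.1130) = 0.0040
R_total = 0.0138 K/W
Q = 212.7610 / 0.0138 = 15471.8416 W

R_total = 0.0138 K/W, Q = 15471.8416 W


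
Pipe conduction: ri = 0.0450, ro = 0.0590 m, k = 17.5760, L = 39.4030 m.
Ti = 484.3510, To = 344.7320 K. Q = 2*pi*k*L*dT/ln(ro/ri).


dT = 139.6190 K
ln(ro/ri) = 0.2709
Q = 2*pi*17.5760*39.4030*139.6190 / 0.2709 = 2242873.9833 W

2242873.9833 W


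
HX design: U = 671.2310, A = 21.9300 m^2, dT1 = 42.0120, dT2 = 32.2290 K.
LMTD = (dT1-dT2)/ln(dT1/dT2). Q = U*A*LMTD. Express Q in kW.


LMTD = 36.9046 K
Q = 671.2310 * 21.9300 * 36.9046 = 543239.8254 W = 543.2398 kW

543.2398 kW


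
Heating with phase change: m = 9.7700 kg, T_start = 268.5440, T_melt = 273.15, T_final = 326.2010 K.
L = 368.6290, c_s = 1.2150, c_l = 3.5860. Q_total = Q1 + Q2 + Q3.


Q1 (sensible, solid) = 9.7700 * 1.2150 * 4.6060 = 54.6758 kJ
Q2 (latent) = 9.7700 * 368.6290 = 3601.5053 kJ
Q3 (sensible, liquid) = 9.7700 * 3.5860 * 53.0510 = 1858.6535 kJ
Q_total = 5514.8345 kJ

5514.8345 kJ


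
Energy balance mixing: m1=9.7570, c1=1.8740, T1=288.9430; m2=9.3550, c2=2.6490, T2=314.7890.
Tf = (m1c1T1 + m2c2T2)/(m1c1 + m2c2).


num = 13084.1229
den = 43.0660
Tf = 303.8155 K

303.8155 K


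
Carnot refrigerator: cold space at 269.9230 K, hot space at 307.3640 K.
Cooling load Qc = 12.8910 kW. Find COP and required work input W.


COP = 269.9230 / 37.4410 = 7.2093
W = 12.8910 / 7.2093 = 1.7881 kW

COP = 7.2093, W = 1.7881 kW


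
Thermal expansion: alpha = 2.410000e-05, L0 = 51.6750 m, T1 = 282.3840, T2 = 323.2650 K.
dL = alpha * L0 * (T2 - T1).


dT = 40.8810 K
dL = 2.410000e-05 * 51.6750 * 40.8810 = 0.050912 m
L_final = 51.725912 m

dL = 0.050912 m


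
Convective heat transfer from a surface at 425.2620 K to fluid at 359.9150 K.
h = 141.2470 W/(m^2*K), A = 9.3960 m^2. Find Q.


dT = 65.3470 K
Q = 141.2470 * 9.3960 * 65.3470 = 86725.7162 W

86725.7162 W


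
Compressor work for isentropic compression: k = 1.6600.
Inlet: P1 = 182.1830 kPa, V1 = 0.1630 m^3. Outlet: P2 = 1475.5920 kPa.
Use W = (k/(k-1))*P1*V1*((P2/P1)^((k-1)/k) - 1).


(k-1)/k = 0.3976
(P2/P1)^exp = 2.2972
W = 2.5152 * 182.1830 * 0.1630 * (2.2972 - 1) = 96.8855 kJ

96.8855 kJ


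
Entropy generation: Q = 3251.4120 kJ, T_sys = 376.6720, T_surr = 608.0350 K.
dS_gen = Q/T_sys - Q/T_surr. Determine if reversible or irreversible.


dS_sys = 3251.4120/376.6720 = 8.6319 kJ/K
dS_surr = -3251.4120/608.0350 = -5.3474 kJ/K
dS_gen = 8.6319 - 5.3474 = 3.2845 kJ/K (irreversible)

dS_gen = 3.2845 kJ/K, irreversible


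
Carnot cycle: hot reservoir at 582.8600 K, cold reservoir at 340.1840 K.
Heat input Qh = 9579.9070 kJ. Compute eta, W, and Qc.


eta = 1 - 340.1840/582.8600 = 0.4164
W = 0.4164 * 9579.9070 = 3988.6311 kJ
Qc = 9579.9070 - 3988.6311 = 5591.2759 kJ

eta = 41.6354%, W = 3988.6311 kJ, Qc = 5591.2759 kJ


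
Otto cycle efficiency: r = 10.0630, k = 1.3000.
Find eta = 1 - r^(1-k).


r^(k-1) = 1.9990
eta = 1 - 1/1.9990 = 0.4998 = 49.9756%

49.9756%


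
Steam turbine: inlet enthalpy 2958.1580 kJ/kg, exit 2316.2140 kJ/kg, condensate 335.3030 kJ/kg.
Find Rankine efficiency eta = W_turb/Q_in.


W = 641.9440 kJ/kg
Q_in = 2622.8550 kJ/kg
eta = 0.2448 = 24.4750%

eta = 24.4750%


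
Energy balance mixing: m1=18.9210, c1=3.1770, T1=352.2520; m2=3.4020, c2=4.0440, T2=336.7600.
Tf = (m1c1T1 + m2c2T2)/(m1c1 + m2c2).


num = 25807.6172
den = 73.8697
Tf = 349.3667 K

349.3667 K


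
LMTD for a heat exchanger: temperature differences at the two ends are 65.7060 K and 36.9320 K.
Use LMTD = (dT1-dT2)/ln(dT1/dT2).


dT1/dT2 = 1.7791
ln(dT1/dT2) = 0.5761
LMTD = 28.7740 / 0.5761 = 49.9452 K

49.9452 K


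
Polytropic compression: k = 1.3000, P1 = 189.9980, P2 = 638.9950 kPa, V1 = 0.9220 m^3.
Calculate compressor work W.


(k-1)/k = 0.2308
(P2/P1)^exp = 1.3230
W = 4.3333 * 189.9980 * 0.9220 * (1.3230 - 1) = 245.1852 kJ

245.1852 kJ


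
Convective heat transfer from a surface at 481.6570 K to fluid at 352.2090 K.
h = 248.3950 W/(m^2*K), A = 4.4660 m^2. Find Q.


dT = 129.4480 K
Q = 248.3950 * 4.4660 * 129.4480 = 143600.8178 W

143600.8178 W


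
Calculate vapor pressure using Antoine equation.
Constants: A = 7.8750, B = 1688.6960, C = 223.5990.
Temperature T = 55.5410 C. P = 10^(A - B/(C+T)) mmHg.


C+T = 279.1400
B/(C+T) = 6.0496
log10(P) = 7.8750 - 6.0496 = 1.8254
P = 10^1.8254 = 66.8901 mmHg

66.8901 mmHg


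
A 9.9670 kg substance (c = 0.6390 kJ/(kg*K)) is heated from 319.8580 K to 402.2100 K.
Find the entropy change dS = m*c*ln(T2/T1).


T2/T1 = 1.2575
ln(T2/T1) = 0.2291
dS = 9.9670 * 0.6390 * 0.2291 = 1.4591 kJ/K

1.4591 kJ/K


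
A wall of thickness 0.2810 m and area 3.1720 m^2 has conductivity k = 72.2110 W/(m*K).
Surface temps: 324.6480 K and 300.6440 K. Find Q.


dT = 24.0040 K
Q = 72.2110 * 3.1720 * 24.0040 / 0.2810 = 19566.5310 W

19566.5310 W


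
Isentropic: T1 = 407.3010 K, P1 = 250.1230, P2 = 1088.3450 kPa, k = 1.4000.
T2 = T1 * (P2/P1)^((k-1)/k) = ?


(k-1)/k = 0.2857
(P2/P1)^exp = 1.5222
T2 = 407.3010 * 1.5222 = 619.9781 K

619.9781 K


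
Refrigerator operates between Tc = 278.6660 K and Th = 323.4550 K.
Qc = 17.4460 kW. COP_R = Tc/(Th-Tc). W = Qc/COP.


COP = 278.6660 / 44.7890 = 6.2218
W = 17.4460 / 6.2218 = 2.8040 kW

COP = 6.2218, W = 2.8040 kW


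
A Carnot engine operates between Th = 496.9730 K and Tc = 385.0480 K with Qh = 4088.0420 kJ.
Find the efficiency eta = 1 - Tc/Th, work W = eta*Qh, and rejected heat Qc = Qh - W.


eta = 1 - 385.0480/496.9730 = 0.2252
W = 0.2252 * 4088.0420 = 920.6820 kJ
Qc = 4088.0420 - 920.6820 = 3167.3600 kJ

eta = 22.5213%, W = 920.6820 kJ, Qc = 3167.3600 kJ


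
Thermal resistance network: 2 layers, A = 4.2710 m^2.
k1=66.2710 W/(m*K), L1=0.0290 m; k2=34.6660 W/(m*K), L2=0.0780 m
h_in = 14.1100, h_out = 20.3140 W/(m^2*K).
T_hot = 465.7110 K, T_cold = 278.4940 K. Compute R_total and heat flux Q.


R_conv_in = 1/(14.1100*4.2710) = 0.0166
R_1 = 0.0290/(66.2710*4.2710) = 0.0001
R_2 = 0.0780/(34.6660*4.2710) = 0.0005
R_conv_out = 1/(20.3140*4.2710) = 0.0115
R_total = 0.0287 K/W
Q = 187.2170 / 0.0287 = 6512.1477 W

R_total = 0.0287 K/W, Q = 6512.1477 W


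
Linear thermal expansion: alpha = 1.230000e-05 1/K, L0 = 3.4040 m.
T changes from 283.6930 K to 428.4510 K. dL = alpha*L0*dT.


dT = 144.7580 K
dL = 1.230000e-05 * 3.4040 * 144.7580 = 0.006061 m
L_final = 3.410061 m

dL = 0.006061 m


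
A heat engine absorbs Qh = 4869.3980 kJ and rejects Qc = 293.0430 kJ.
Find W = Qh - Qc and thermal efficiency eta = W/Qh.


W = 4869.3980 - 293.0430 = 4576.3550 kJ
eta = 4576.3550 / 4869.3980 = 0.9398 = 93.9819%

W = 4576.3550 kJ, eta = 93.9819%


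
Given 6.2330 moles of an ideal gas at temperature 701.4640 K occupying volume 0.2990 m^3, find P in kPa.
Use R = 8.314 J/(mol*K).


P = nRT/V = 6.2330 * 8.314 * 701.4640 / 0.2990
= 36350.6796 / 0.2990 = 121574.1792 Pa = 121.5742 kPa

121.5742 kPa


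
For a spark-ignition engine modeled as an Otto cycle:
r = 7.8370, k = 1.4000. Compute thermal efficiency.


r^(k-1) = 2.2786
eta = 1 - 1/2.2786 = 0.5611 = 56.1126%

56.1126%


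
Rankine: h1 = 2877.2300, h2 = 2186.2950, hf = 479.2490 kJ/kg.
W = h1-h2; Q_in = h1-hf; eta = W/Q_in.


W = 690.9350 kJ/kg
Q_in = 2397.9810 kJ/kg
eta = 0.2881 = 28.8132%

eta = 28.8132%


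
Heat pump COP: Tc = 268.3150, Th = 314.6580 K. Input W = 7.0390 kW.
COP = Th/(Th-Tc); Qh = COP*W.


COP = 314.6580 / 46.3430 = 6.7898
Qh = 6.7898 * 7.0390 = 47.7931 kW

COP = 6.7898, Qh = 47.7931 kW


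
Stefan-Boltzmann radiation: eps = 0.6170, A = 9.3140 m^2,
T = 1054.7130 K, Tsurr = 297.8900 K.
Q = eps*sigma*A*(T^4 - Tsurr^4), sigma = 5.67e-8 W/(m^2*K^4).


T^4 = 1.2375e+12
Tsurr^4 = 7.8745e+09
Q = 0.6170 * 5.67e-8 * 9.3140 * 1.2296e+12 = 400653.7851 W

400653.7851 W


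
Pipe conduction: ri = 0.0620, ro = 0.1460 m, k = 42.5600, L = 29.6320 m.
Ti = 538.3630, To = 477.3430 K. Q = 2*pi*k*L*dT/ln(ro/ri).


dT = 61.0200 K
ln(ro/ri) = 0.8565
Q = 2*pi*42.5600*29.6320*61.0200 / 0.8565 = 564548.6412 W

564548.6412 W


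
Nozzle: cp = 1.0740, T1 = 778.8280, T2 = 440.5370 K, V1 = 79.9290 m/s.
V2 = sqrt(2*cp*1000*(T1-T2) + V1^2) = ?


dT = 338.2910 K
2*cp*1000*dT = 726649.0680
V1^2 = 6388.6450
V2 = sqrt(733037.7130) = 856.1762 m/s

856.1762 m/s


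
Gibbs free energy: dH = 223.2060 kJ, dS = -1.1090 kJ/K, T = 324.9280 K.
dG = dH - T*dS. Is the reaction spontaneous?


T*dS = 324.9280 * -1.1090 = -360.3452 kJ
dG = 223.2060 + 360.3452 = 583.5512 kJ (non-spontaneous)

dG = 583.5512 kJ, non-spontaneous


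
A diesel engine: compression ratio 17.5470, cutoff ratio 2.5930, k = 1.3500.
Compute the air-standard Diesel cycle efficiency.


r^(k-1) = 2.7257
rc^k = 3.6194
eta = 0.5531 = 55.3134%

55.3134%


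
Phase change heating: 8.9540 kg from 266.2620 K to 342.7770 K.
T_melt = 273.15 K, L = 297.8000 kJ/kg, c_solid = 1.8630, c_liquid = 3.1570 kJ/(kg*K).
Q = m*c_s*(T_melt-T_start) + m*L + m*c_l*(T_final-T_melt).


Q1 (sensible, solid) = 8.9540 * 1.8630 * 6.8880 = 114.9008 kJ
Q2 (latent) = 8.9540 * 297.8000 = 2666.5012 kJ
Q3 (sensible, liquid) = 8.9540 * 3.1570 * 69.6270 = 1968.2006 kJ
Q_total = 4749.6026 kJ

4749.6026 kJ


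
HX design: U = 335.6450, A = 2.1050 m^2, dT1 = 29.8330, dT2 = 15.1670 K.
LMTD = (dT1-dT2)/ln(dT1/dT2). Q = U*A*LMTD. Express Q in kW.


LMTD = 21.6795 K
Q = 335.6450 * 2.1050 * 21.6795 = 15317.2415 W = 15.3172 kW

15.3172 kW


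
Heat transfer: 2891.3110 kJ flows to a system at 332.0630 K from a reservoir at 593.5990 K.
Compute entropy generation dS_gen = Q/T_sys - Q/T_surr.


dS_sys = 2891.3110/332.0630 = 8.7071 kJ/K
dS_surr = -2891.3110/593.5990 = -4.8708 kJ/K
dS_gen = 8.7071 - 4.8708 = 3.8363 kJ/K (irreversible)

dS_gen = 3.8363 kJ/K, irreversible


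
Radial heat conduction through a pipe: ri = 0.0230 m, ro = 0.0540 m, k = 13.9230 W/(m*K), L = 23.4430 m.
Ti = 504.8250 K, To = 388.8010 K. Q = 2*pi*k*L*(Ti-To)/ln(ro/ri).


dT = 116.0240 K
ln(ro/ri) = 0.8535
Q = 2*pi*13.9230*23.4430*116.0240 / 0.8535 = 278788.8254 W

278788.8254 W


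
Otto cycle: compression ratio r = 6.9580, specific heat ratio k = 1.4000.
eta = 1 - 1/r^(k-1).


r^(k-1) = 2.1727
eta = 1 - 1/2.1727 = 0.5397 = 53.9737%

53.9737%


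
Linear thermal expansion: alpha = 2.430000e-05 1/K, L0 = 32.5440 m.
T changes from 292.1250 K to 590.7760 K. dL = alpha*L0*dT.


dT = 298.6510 K
dL = 2.430000e-05 * 32.5440 * 298.6510 = 0.236179 m
L_final = 32.780179 m

dL = 0.236179 m


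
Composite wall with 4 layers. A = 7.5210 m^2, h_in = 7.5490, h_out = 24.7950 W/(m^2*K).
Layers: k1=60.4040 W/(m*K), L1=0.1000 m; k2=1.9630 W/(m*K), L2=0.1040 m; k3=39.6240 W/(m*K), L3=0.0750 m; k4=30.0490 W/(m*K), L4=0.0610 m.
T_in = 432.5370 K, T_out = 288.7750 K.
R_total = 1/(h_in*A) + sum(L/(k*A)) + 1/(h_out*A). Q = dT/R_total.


R_conv_in = 1/(7.5490*7.5210) = 0.0176
R_1 = 0.1000/(60.4040*7.5210) = 0.0002
R_2 = 0.1040/(1.9630*7.5210) = 0.0070
R_3 = 0.0750/(39.6240*7.5210) = 0.0003
R_4 = 0.0610/(30.0490*7.5210) = 0.0003
R_conv_out = 1/(24.7950*7.5210) = 0.0054
R_total = 0.0308 K/W
Q = 143.7620 / 0.0308 = 4673.4431 W

R_total = 0.0308 K/W, Q = 4673.4431 W


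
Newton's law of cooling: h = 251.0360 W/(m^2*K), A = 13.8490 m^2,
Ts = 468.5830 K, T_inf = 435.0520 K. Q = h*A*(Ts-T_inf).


dT = 33.5310 K
Q = 251.0360 * 13.8490 * 33.5310 = 116573.7929 W

116573.7929 W


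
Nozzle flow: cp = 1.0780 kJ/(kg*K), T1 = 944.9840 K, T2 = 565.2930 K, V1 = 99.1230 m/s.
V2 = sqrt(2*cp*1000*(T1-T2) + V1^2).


dT = 379.6910 K
2*cp*1000*dT = 818613.7960
V1^2 = 9825.3691
V2 = sqrt(828439.1651) = 910.1863 m/s

910.1863 m/s


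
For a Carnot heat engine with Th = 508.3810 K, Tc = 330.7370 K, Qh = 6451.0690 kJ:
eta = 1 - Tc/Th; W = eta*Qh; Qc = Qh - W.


eta = 1 - 330.7370/508.3810 = 0.3494
W = 0.3494 * 6451.0690 = 2254.2025 kJ
Qc = 6451.0690 - 2254.2025 = 4196.8665 kJ

eta = 34.9431%, W = 2254.2025 kJ, Qc = 4196.8665 kJ


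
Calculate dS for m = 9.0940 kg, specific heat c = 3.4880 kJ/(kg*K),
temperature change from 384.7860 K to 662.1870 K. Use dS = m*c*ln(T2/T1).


T2/T1 = 1.7209
ln(T2/T1) = 0.5429
dS = 9.0940 * 3.4880 * 0.5429 = 17.2195 kJ/K

17.2195 kJ/K


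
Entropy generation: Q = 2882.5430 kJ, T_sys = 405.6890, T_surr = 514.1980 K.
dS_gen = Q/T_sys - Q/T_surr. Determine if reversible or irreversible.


dS_sys = 2882.5430/405.6890 = 7.1053 kJ/K
dS_surr = -2882.5430/514.1980 = -5.6059 kJ/K
dS_gen = 7.1053 - 5.6059 = 1.4994 kJ/K (irreversible)

dS_gen = 1.4994 kJ/K, irreversible


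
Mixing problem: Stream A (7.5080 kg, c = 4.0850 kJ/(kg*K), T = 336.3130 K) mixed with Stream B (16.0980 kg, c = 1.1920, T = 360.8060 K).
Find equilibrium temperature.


num = 17238.2202
den = 49.8590
Tf = 345.7394 K

345.7394 K


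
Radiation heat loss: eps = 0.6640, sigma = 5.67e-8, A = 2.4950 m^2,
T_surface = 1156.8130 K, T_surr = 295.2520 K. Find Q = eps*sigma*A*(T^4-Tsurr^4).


T^4 = 1.7908e+12
Tsurr^4 = 7.5993e+09
Q = 0.6640 * 5.67e-8 * 2.4950 * 1.7832e+12 = 167504.8952 W

167504.8952 W


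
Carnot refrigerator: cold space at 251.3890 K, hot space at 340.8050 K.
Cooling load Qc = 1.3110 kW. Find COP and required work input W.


COP = 251.3890 / 89.4160 = 2.8115
W = 1.3110 / 2.8115 = 0.4663 kW

COP = 2.8115, W = 0.4663 kW


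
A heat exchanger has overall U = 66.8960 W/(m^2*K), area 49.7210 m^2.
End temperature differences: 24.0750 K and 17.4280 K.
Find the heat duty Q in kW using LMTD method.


LMTD = 20.5728 K
Q = 66.8960 * 49.7210 * 20.5728 = 68428.0722 W = 68.4281 kW

68.4281 kW


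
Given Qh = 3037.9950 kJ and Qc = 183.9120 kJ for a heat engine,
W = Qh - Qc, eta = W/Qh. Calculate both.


W = 3037.9950 - 183.9120 = 2854.0830 kJ
eta = 2854.0830 / 3037.9950 = 0.9395 = 93.9463%

W = 2854.0830 kJ, eta = 93.9463%


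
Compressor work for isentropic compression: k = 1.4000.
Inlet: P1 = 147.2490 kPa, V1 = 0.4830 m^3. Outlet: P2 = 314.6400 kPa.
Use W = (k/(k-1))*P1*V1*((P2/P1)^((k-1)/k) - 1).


(k-1)/k = 0.2857
(P2/P1)^exp = 1.2423
W = 3.5000 * 147.2490 * 0.4830 * (1.2423 - 1) = 60.3081 kJ

60.3081 kJ


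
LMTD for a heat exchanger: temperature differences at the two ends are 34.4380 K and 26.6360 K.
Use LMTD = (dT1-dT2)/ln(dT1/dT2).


dT1/dT2 = 1.2929
ln(dT1/dT2) = 0.2569
LMTD = 7.8020 / 0.2569 = 30.3702 K

30.3702 K


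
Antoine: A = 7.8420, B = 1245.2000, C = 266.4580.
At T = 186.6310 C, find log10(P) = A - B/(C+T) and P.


C+T = 453.0890
B/(C+T) = 2.7482
log10(P) = 7.8420 - 2.7482 = 5.0938
P = 10^5.0938 = 124094.9391 mmHg

124094.9391 mmHg


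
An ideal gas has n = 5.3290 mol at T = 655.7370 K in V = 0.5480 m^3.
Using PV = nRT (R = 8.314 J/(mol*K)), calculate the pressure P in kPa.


P = nRT/V = 5.3290 * 8.314 * 655.7370 / 0.5480
= 29052.6284 / 0.5480 = 53015.7453 Pa = 53.0157 kPa

53.0157 kPa


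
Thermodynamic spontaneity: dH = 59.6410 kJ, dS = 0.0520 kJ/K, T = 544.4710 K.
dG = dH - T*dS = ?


T*dS = 544.4710 * 0.0520 = 28.3125 kJ
dG = 59.6410 - 28.3125 = 31.3285 kJ (non-spontaneous)

dG = 31.3285 kJ, non-spontaneous


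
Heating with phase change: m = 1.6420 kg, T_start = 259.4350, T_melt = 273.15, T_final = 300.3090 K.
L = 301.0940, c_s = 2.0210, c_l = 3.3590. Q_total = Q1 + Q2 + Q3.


Q1 (sensible, solid) = 1.6420 * 2.0210 * 13.7150 = 45.5130 kJ
Q2 (latent) = 1.6420 * 301.0940 = 494.3963 kJ
Q3 (sensible, liquid) = 1.6420 * 3.3590 * 27.1590 = 149.7949 kJ
Q_total = 689.7042 kJ

689.7042 kJ


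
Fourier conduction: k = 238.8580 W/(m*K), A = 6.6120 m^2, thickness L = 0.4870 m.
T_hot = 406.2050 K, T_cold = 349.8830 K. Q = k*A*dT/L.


dT = 56.3220 K
Q = 238.8580 * 6.6120 * 56.3220 / 0.4870 = 182650.8693 W

182650.8693 W


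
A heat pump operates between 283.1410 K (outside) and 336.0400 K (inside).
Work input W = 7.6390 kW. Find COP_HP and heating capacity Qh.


COP = 336.0400 / 52.8990 = 6.3525
Qh = 6.3525 * 7.6390 = 48.5266 kW

COP = 6.3525, Qh = 48.5266 kW


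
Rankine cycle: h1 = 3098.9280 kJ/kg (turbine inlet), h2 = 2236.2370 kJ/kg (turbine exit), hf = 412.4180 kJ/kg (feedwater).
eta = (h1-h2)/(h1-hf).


W = 862.6910 kJ/kg
Q_in = 2686.5100 kJ/kg
eta = 0.3211 = 32.1120%

eta = 32.1120%


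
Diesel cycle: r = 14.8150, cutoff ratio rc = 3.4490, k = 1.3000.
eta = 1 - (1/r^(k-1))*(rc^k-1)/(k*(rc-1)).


r^(k-1) = 2.2450
rc^k = 5.0004
eta = 0.4403 = 44.0299%

44.0299%


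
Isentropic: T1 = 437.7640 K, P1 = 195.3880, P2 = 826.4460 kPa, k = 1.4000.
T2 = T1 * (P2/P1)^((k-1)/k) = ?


(k-1)/k = 0.2857
(P2/P1)^exp = 1.5099
T2 = 437.7640 * 1.5099 = 660.9790 K

660.9790 K


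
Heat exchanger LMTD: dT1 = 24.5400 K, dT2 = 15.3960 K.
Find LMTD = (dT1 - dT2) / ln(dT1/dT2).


dT1/dT2 = 1.5939
ln(dT1/dT2) = 0.4662
LMTD = 9.1440 / 0.4662 = 19.6140 K

19.6140 K


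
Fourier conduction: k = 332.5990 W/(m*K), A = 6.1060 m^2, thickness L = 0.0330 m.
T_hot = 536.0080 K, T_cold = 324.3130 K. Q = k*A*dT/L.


dT = 211.6950 K
Q = 332.5990 * 6.1060 * 211.6950 / 0.0330 = 1.3028e+07 W

1.3028e+07 W


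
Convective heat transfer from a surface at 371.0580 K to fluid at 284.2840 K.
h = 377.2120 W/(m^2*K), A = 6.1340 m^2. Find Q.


dT = 86.7740 K
Q = 377.2120 * 6.1340 * 86.7740 = 200779.2785 W

200779.2785 W


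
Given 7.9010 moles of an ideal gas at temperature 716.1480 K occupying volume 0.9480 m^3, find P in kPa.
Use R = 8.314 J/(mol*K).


P = nRT/V = 7.9010 * 8.314 * 716.1480 / 0.9480
= 47042.9844 / 0.9480 = 49623.4012 Pa = 49.6234 kPa

49.6234 kPa


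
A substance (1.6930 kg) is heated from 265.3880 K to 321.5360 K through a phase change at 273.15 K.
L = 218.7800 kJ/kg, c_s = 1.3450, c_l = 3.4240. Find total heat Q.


Q1 (sensible, solid) = 1.6930 * 1.3450 * 7.7620 = 17.6747 kJ
Q2 (latent) = 1.6930 * 218.7800 = 370.3945 kJ
Q3 (sensible, liquid) = 1.6930 * 3.4240 * 48.3860 = 280.4855 kJ
Q_total = 668.5548 kJ

668.5548 kJ


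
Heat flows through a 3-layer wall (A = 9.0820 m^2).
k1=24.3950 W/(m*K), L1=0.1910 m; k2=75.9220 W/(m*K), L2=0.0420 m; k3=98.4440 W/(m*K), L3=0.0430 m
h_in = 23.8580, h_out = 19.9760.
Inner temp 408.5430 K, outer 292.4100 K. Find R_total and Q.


R_conv_in = 1/(23.8580*9.0820) = 0.0046
R_1 = 0.1910/(24.3950*9.0820) = 0.0009
R_2 = 0.0420/(75.9220*9.0820) = 6.0912e-05
R_3 = 0.0430/(98.4440*9.0820) = 4.8095e-05
R_conv_out = 1/(19.9760*9.0820) = 0.0055
R_total = 0.0111 K/W
Q = 116.1330 / 0.0111 = 10464.0929 W

R_total = 0.0111 K/W, Q = 10464.0929 W


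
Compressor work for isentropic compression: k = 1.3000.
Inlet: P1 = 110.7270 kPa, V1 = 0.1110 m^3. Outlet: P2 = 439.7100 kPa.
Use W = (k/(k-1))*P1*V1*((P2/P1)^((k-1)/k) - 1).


(k-1)/k = 0.2308
(P2/P1)^exp = 1.3747
W = 4.3333 * 110.7270 * 0.1110 * (1.3747 - 1) = 19.9569 kJ

19.9569 kJ


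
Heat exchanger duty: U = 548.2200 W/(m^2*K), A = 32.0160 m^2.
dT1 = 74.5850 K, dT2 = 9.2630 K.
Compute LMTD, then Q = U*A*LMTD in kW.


LMTD = 31.3158 K
Q = 548.2200 * 32.0160 * 31.3158 = 549649.1403 W = 549.6491 kW

549.6491 kW


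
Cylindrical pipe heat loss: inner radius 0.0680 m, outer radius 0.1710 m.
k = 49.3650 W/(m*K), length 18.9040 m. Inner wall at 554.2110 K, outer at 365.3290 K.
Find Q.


dT = 188.8820 K
ln(ro/ri) = 0.9222
Q = 2*pi*49.3650*18.9040*188.8820 / 0.9222 = 1200988.8203 W

1200988.8203 W
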